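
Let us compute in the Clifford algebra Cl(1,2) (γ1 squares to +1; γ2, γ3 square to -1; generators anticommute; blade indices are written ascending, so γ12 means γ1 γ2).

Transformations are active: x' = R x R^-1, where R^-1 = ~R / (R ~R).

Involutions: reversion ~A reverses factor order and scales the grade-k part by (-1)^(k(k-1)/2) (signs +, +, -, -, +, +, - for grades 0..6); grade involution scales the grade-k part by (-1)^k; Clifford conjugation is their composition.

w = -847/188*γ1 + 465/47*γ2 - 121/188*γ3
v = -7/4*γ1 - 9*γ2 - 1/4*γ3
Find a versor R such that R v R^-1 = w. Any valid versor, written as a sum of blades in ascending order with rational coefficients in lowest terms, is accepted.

Reasoning: v^2 = w^2 = -78 since conjugation preserves the quadratic form; R = v + w = -294/47*γ1 + 42/47*γ2 - 42/47*γ3 is then valid when invertible, keeping its own part and reversing (v - w)/2.
Answer: -294/47*γ1 + 42/47*γ2 - 42/47*γ3


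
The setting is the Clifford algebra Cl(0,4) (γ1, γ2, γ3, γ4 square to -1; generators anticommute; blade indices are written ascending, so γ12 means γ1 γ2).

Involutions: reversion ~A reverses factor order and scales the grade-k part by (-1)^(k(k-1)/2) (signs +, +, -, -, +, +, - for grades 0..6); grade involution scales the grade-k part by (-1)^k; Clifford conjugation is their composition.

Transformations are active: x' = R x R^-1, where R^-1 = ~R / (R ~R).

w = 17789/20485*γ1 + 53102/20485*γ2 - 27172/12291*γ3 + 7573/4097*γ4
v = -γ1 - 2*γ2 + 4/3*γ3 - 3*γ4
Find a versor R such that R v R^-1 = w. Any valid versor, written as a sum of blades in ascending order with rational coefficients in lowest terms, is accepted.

Equal squares first: v^2 = w^2 = -142/9. Then v + w = -2696/20485*γ1 + 12132/20485*γ2 - 10784/12291*γ3 - 4718/4097*γ4 is a versor taking v to w, provided it is invertible.
Answer: -2696/20485*γ1 + 12132/20485*γ2 - 10784/12291*γ3 - 4718/4097*γ4


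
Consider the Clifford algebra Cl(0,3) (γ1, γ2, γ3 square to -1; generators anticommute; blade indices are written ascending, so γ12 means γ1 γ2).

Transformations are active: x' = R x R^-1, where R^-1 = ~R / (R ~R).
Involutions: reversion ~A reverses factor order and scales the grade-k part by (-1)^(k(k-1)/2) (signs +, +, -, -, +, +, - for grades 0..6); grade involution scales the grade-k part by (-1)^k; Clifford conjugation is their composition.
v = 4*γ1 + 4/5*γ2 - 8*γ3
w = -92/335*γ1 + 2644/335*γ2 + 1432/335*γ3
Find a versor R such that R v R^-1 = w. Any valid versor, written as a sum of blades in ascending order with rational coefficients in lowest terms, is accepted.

Reasoning: v^2 = w^2 = -2016/25 since conjugation preserves the quadratic form; R = v + w = 1248/335*γ1 + 2912/335*γ2 - 1248/335*γ3 is then valid when invertible, keeping its own part and reversing (v - w)/2.
Answer: 1248/335*γ1 + 2912/335*γ2 - 1248/335*γ3


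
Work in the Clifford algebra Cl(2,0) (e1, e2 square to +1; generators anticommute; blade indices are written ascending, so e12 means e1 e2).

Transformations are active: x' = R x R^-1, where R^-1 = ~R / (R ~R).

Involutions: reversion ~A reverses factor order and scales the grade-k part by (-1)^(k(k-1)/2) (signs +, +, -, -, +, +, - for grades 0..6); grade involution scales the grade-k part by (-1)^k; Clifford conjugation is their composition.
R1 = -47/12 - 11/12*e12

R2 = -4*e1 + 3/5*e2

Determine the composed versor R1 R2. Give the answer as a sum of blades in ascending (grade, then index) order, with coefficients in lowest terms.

Distribute over the terms of R1 (each basis-blade product reordered to ascending indices, repeated generators contracted through their squares):
(-47/12) R2 = 47/3*e1 - 47/20*e2
(-11/12*e12) R2 = -11/20*e1 - 11/3*e2
Summing the partial products and collecting blades:
Answer: 907/60*e1 - 361/60*e2


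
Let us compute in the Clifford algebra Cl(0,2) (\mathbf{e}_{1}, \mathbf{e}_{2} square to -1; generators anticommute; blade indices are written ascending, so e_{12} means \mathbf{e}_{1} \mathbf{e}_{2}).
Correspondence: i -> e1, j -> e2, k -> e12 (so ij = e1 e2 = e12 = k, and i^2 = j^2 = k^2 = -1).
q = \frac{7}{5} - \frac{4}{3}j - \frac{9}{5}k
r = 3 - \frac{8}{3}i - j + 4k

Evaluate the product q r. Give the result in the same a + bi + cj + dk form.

In blades: q = \frac{7}{5} - \frac{4}{3} e_{2} - \frac{9}{5} e_{12}, r = 3 - \frac{8}{3} e_{1} - e_{2} + 4 e_{12}.
Distribute q over r term by term (generator squares from the signature, products reordered to ascending indices): (\frac{7}{5})*r = \frac{21}{5} - \frac{56}{15} e_{1} - \frac{7}{5} e_{2} + \frac{28}{5} e_{12}; (-\frac{4}{3} e_{2})*r = -\frac{4}{3} - \frac{16}{3} e_{1} - 4 e_{2} - \frac{32}{9} e_{12}; (-\frac{9}{5} e_{12})*r = \frac{36}{5} - \frac{9}{5} e_{1} + \frac{24}{5} e_{2} - \frac{27}{5} e_{12}.
Sum: \frac{151}{15} - \frac{163}{15} e_{1} - \frac{3}{5} e_{2} - \frac{151}{45} e_{12}; translating back through the correspondence:
Answer: \frac{151}{15} - \frac{163}{15}i - \frac{3}{5}j - \frac{151}{45}k


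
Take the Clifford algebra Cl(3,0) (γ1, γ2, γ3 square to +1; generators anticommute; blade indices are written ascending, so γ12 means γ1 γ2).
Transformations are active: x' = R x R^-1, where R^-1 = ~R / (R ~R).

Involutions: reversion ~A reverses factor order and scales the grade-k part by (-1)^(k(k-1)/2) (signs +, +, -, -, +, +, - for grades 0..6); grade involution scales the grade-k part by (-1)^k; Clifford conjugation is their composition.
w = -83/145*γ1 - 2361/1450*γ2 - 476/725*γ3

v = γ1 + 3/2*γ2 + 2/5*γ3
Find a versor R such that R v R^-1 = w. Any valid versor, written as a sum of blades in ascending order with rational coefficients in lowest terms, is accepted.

Equal squares first: v^2 = w^2 = 341/100. Then v + w = 62/145*γ1 - 93/725*γ2 - 186/725*γ3 is a versor taking v to w, provided it is invertible.
Answer: 62/145*γ1 - 93/725*γ2 - 186/725*γ3


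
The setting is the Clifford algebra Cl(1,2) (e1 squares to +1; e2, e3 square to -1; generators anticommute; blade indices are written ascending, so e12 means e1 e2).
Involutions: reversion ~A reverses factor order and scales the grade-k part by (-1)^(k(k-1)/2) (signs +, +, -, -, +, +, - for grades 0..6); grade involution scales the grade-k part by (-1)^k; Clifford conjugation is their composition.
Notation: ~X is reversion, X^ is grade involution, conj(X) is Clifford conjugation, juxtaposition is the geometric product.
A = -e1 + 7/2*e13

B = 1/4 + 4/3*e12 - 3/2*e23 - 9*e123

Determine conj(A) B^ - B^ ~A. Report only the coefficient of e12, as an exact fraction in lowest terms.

first term: 1/4*e1 + 197/6*e2 + 21/4*e12 - 7/8*e13 + 13/3*e23 - 3/2*e123
second term: -1/4*e1 + 197/6*e2 - 21/4*e12 - 7/8*e13 - 13/3*e23 + 3/2*e123
Answer: 21/2


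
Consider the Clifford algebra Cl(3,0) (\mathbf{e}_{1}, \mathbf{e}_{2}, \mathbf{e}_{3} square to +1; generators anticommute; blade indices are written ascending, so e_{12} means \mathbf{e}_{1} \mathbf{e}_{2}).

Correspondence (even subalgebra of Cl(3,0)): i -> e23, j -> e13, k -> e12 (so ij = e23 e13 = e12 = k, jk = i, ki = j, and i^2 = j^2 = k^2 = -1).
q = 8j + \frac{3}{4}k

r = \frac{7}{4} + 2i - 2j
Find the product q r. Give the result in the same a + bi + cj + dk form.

In blades: q = \frac{3}{4} e_{12} + 8 e_{13}, r = \frac{7}{4} - 2 e_{13} + 2 e_{23}.
Distribute q over r term by term (generator squares from the signature, products reordered to ascending indices): (\frac{3}{4} e_{12})*r = \frac{21}{16} e_{12} + \frac{3}{2} e_{13} + \frac{3}{2} e_{23}; (8 e_{13})*r = 16 - 16 e_{12} + 14 e_{13}.
Sum: 16 - \frac{235}{16} e_{12} + \frac{31}{2} e_{13} + \frac{3}{2} e_{23}; translating back through the correspondence:
Answer: 16 + \frac{3}{2}i + \frac{31}{2}j - \frac{235}{16}k


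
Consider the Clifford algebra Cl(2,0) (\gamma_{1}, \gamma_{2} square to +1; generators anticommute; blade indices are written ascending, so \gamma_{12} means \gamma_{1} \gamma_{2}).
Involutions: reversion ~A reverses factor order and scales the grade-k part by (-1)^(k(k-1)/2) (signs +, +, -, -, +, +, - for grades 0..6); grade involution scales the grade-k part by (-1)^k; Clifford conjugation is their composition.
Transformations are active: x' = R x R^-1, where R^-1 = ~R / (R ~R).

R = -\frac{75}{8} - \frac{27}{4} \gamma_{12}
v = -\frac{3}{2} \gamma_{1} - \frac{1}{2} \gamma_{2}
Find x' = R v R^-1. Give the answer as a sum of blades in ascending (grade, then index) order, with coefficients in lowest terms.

~R = -\frac{75}{8} + \frac{27}{4} \gamma_{12}, and R ~R = \frac{8541}{64}, so R^-1 = ~R / (\frac{8541}{64}).
R v = \frac{279}{16} \gamma_{1} - \frac{87}{16} \gamma_{2}
Answer: -\frac{1803}{1898} \gamma_{1} + \frac{2399}{1898} \gamma_{2}


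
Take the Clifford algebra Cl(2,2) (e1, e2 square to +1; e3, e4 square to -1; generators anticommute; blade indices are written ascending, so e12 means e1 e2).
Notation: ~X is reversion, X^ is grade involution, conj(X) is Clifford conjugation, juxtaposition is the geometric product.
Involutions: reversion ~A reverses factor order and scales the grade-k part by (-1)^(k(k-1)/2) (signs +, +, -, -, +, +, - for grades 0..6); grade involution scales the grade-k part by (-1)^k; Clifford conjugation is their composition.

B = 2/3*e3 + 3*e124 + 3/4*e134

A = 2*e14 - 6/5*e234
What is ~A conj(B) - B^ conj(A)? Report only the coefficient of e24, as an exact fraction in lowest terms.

first term: 6*e2 + 3/2*e3 + 9/10*e12 + 18/5*e13 - 4/5*e24 - 4/3*e134
second term: -6*e2 - 3/2*e3 - 9/10*e12 - 18/5*e13 + 4/5*e24 - 4/3*e134
Answer: -8/5


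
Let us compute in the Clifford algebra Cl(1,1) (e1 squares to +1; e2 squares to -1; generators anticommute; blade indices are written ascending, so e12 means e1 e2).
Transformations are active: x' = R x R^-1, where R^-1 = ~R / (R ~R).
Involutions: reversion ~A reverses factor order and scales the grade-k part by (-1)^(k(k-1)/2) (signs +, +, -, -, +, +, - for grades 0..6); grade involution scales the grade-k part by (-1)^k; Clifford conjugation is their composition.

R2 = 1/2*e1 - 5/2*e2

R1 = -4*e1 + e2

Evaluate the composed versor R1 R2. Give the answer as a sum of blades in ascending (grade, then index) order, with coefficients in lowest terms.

Distribute over the terms of R1 (each basis-blade product reordered to ascending indices, repeated generators contracted through their squares):
(-4*e1) R2 = -2 + 10*e12
(e2) R2 = 5/2 - 1/2*e12
Summing the partial products and collecting blades:
Answer: 1/2 + 19/2*e12


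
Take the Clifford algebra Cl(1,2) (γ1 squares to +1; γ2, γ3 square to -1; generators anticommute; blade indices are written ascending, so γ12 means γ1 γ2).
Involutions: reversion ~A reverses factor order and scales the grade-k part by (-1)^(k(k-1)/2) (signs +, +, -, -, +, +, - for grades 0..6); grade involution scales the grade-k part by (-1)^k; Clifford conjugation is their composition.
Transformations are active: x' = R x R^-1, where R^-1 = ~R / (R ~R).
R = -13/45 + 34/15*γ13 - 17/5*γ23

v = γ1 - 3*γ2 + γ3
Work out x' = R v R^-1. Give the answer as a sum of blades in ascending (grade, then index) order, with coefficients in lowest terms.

~R = -13/45 - 34/15*γ13 + 17/5*γ23, and R ~R = 13174/2025, so R^-1 = ~R / (13174/2025).
R v = -23/9*γ1 + 64/15*γ2 + 344/45*γ3 + 17/5*γ123
Answer: -28501/6587*γ1 + 32871/6587*γ2 - 11059/6587*γ3


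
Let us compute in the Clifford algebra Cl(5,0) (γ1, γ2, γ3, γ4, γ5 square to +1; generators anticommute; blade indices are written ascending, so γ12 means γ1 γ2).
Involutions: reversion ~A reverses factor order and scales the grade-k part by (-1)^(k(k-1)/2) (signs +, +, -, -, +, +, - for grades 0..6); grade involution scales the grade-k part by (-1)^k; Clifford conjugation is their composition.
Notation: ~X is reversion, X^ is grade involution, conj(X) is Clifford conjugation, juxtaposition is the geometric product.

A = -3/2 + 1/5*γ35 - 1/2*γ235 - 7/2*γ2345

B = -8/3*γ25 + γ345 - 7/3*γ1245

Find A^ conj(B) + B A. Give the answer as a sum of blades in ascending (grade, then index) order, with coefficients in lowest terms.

first term: 7/2*γ2 + 4/3*γ3 + 1/5*γ4 + 49/6*γ13 + 8/15*γ23 + 1/2*γ24 - 4*γ25 + 28/3*γ34 - 7/6*γ134 - 3/2*γ345 + 7/15*γ1234 + 7/2*γ1245
second term: -7/2*γ2 + 4/3*γ3 + 1/5*γ4 - 49/6*γ13 + 8/15*γ23 + 1/2*γ24 + 4*γ25 - 28/3*γ34 + 7/6*γ134 - 3/2*γ345 - 7/15*γ1234 + 7/2*γ1245
Answer: 8/3*γ3 + 2/5*γ4 + 16/15*γ23 + γ24 - 3*γ345 + 7*γ1245


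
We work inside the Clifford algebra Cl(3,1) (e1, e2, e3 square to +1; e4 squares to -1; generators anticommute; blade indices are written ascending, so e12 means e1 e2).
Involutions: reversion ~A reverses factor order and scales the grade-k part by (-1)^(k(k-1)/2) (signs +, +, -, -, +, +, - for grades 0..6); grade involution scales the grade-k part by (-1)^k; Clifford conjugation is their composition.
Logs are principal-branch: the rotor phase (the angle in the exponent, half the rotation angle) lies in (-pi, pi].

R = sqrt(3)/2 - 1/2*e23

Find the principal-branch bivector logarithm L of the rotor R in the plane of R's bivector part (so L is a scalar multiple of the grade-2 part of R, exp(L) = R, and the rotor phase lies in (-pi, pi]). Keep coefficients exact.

The scalar part of R is sqrt(3)/2, which fixes the principal-branch rotor phase; the unit plane is then the bivector part divided by the sine of that phase, and L is that plane scaled by the phase.
Concretely: cos(phase) = sqrt(3)/2 gives phase = ±pi/6, and since phase/sin(phase) is even the sign is immaterial: L = (phase/sin(phase)) * <R>_2 = (pi/3) * <R>_2.
Answer: -pi/6*e23


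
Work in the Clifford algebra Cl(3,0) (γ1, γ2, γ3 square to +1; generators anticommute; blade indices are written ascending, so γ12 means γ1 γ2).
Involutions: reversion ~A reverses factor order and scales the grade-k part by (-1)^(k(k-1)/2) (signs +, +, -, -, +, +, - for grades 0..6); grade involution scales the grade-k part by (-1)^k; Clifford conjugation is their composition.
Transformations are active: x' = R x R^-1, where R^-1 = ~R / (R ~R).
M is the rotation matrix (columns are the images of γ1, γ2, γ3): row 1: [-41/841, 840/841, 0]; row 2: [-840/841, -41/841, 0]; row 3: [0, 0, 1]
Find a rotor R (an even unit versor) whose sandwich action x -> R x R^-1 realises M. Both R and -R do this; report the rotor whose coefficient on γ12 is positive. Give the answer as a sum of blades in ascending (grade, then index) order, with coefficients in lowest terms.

Method: write R = a + b12*γ12 + b13*γ13 + b23*γ23 with a^2 + b12^2 + b13^2 + b23^2 = 1 (so R^-1 = ~R). Expanding the columns R e_j ~R gives tr M = 4a^2 - 1 and, from the antisymmetric part, M21 - M12 = -4a*b12, M13 - M31 = 4a*b13, M32 - M23 = -4a*b23.
Here tr M = 759/841, so a^2 = (1 + tr M)/4 = 400/841 and a = ±20/29. Taking a = 20/29: M21 - M12 = -1680/841, M13 - M31 = 0, M32 - M23 = 0, giving b12 = 21/29, b13 = 0, b23 = 0, i.e. R = 20/29 + 21/29*γ12.
Its γ12 coefficient is already positive.
Answer: 20/29 + 21/29*γ12. Uniqueness: Spin(3) -> SO(3) maps R and -R to the same rotation of trace 759/841; fixing the sign of the γ12 coefficient removes the ambiguity.


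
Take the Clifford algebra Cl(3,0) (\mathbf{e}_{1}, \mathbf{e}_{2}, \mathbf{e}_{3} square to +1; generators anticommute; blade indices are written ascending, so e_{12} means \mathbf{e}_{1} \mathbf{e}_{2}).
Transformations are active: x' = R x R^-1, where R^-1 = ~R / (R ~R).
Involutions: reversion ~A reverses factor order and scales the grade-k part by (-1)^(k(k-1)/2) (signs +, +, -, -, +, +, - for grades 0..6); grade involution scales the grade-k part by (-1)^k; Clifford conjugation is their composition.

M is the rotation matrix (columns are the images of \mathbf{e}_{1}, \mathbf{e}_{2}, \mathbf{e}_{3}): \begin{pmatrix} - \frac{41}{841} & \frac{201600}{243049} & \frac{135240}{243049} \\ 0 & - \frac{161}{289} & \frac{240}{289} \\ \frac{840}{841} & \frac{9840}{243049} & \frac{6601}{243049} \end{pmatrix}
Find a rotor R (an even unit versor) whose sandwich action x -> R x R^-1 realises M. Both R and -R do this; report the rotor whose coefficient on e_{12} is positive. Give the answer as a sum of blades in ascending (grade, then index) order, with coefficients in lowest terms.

Method: write R = a + b12*e_{12} + b13*e_{13} + b23*e_{23} with a^2 + b12^2 + b13^2 + b23^2 = 1 (so R^-1 = ~R). Expanding the columns R e_j ~R gives tr M = 4a^2 - 1 and, from the antisymmetric part, M21 - M12 = -4a*b12, M13 - M31 = 4a*b13, M32 - M23 = -4a*b23.
Here tr M = -\frac{140649}{243049}, so a^2 = (1 + tr M)/4 = \frac{25600}{243049} and a = ±\frac{160}{493}. Taking a = \frac{160}{493}: M21 - M12 = -\frac{201600}{243049}, M13 - M31 = -\frac{107520}{243049}, M32 - M23 = -\frac{192000}{243049}, giving b12 = \frac{315}{493}, b13 = -\frac{168}{493}, b23 = \frac{300}{493}, i.e. R = \frac{160}{493} + \frac{315}{493} e_{12} - \frac{168}{493} e_{13} + \frac{300}{493} e_{23}.
Its e_{12} coefficient is already positive.
Answer: \frac{160}{493} + \frac{315}{493} e_{12} - \frac{168}{493} e_{13} + \frac{300}{493} e_{23}. Uniqueness: Spin(3) -> SO(3) maps R and -R to the same rotation of trace -\frac{140649}{243049}; fixing the sign of the e_{12} coefficient removes the ambiguity.


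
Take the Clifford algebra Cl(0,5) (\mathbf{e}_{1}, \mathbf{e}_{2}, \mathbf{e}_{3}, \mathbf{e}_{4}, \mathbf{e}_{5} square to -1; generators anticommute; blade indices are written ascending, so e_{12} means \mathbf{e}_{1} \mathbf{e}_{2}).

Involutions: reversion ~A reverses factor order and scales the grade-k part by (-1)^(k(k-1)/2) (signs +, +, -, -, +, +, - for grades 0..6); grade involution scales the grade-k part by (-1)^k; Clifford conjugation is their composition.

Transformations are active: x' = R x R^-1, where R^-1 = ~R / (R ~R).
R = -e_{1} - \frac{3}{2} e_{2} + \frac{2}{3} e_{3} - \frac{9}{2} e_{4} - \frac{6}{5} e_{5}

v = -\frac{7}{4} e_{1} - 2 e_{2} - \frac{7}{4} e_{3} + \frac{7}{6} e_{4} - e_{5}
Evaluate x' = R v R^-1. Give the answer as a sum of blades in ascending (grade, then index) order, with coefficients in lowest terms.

~R = -e_{1} - \frac{3}{2} e_{2} + \frac{2}{3} e_{3} - \frac{9}{2} e_{4} - \frac{6}{5} e_{5}, and R ~R = -\frac{11423}{450}, so R^-1 = ~R / (-\frac{11423}{450}).
R v = \frac{7}{15} - \frac{5}{8} e_{12} + \frac{35}{12} e_{13} - \frac{217}{24} e_{14} - \frac{11}{10} e_{15} + \frac{95}{24} e_{23} - \frac{43}{4} e_{24} - \frac{9}{10} e_{25} - \frac{511}{72} e_{34} - \frac{83}{30} e_{35} + \frac{59}{10} e_{45}
Answer: \frac{81641}{45692} e_{1} + \frac{23476}{11423} e_{2} + \frac{78841}{45692} e_{3} - \frac{68621}{68538} e_{4} + \frac{11927}{11423} e_{5}


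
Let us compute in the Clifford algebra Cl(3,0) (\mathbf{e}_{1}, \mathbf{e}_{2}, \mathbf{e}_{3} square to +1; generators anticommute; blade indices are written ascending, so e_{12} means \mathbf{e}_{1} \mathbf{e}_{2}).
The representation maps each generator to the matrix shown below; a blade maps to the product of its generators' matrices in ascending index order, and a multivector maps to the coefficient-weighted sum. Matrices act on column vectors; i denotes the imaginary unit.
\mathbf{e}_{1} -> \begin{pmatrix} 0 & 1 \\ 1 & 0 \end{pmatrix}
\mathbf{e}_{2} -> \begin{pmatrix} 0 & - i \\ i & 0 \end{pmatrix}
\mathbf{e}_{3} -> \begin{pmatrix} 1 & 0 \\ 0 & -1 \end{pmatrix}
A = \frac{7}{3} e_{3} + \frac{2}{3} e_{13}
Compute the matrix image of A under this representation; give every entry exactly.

Bivector images (products of the table entries): rho(e_{13}) = rho(\mathbf{e}_{1})rho(\mathbf{e}_{3}) = \begin{pmatrix} 0 & -1 \\ 1 & 0 \end{pmatrix}.
M = (\frac{7}{3})*rho(e_{3}) + (\frac{2}{3})*rho(e_{13}), summed entrywise:
Answer: \begin{pmatrix} \frac{7}{3} & - \frac{2}{3} \\ \frac{2}{3} & - \frac{7}{3} \end{pmatrix}


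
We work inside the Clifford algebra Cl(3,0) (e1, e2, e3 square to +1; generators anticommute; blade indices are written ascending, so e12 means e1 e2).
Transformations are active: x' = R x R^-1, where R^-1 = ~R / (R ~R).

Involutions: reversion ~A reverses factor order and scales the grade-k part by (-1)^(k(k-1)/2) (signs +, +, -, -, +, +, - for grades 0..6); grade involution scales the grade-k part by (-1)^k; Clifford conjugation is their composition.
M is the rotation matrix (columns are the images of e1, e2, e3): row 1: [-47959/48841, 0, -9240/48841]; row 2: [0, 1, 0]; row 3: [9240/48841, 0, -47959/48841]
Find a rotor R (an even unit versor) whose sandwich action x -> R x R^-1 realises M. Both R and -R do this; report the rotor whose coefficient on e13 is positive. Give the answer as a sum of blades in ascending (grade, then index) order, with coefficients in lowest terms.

Method: write R = a + b12*e12 + b13*e13 + b23*e23 with a^2 + b12^2 + b13^2 + b23^2 = 1 (so R^-1 = ~R). Expanding the columns R e_j ~R gives tr M = 4a^2 - 1 and, from the antisymmetric part, M21 - M12 = -4a*b12, M13 - M31 = 4a*b13, M32 - M23 = -4a*b23.
Here tr M = -47077/48841, so a^2 = (1 + tr M)/4 = 441/48841 and a = ±21/221. Taking a = 21/221: M21 - M12 = 0, M13 - M31 = -18480/48841, M32 - M23 = 0, giving b12 = 0, b13 = -220/221, b23 = 0, i.e. R = 21/221 - 220/221*e13.
Its e13 coefficient is negative, so report the other preimage -R.
Answer: -21/221 + 220/221*e13. Note: both R and -R realise this M (trace -47077/48841); the covering map identifies them, and the e13-coefficient sign is the tie-breaker.


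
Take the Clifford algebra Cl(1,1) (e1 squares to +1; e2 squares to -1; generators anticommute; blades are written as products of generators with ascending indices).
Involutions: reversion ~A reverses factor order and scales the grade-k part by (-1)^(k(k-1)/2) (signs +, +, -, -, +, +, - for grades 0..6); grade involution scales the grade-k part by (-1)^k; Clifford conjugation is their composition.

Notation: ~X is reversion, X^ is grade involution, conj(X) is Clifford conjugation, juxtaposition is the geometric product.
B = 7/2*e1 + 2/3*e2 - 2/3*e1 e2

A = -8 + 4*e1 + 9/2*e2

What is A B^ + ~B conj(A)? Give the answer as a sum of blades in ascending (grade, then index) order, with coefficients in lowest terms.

first term: -11 + 25*e1 + 8/3*e2 + 221/12*e1 e2
second term: -11 - 25*e1 - 8/3*e2 - 221/12*e1 e2
Answer: -22


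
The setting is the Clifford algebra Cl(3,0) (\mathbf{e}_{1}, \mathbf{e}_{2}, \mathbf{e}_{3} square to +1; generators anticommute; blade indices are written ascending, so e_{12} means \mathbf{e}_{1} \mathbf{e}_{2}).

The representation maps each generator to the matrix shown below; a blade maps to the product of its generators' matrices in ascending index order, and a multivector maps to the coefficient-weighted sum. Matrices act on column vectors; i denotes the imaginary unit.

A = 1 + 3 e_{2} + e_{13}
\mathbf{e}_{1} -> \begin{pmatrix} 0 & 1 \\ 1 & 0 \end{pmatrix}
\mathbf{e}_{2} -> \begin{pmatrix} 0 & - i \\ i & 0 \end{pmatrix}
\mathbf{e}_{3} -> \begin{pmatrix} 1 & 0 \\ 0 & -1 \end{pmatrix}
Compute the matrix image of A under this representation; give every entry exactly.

Bivector images (products of the table entries): rho(e_{13}) = rho(\mathbf{e}_{1})rho(\mathbf{e}_{3}) = \begin{pmatrix} 0 & -1 \\ 1 & 0 \end{pmatrix}.
M = (1)*1 + (3)*rho(e_{2}) + (1)*rho(e_{13}), summed entrywise (1 is the identity matrix):
Answer: \begin{pmatrix} 1 & -1 - 3 i \\ 1 + 3 i & 1 \end{pmatrix}


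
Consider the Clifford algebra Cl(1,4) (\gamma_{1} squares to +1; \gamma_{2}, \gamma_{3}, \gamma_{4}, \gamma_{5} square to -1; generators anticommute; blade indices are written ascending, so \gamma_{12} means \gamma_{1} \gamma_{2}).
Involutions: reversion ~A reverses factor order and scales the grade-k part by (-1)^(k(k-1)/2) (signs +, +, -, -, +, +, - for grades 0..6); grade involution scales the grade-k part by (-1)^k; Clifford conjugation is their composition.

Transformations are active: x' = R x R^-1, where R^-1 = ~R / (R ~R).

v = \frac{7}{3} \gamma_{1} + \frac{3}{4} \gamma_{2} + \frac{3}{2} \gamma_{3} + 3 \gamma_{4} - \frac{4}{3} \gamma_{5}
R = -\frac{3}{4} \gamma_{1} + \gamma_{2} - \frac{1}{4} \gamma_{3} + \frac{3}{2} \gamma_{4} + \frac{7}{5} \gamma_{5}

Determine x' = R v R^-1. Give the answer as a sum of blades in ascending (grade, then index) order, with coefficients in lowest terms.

~R = -\frac{3}{4} \gamma_{1} + \gamma_{2} - \frac{1}{4} \gamma_{3} + \frac{3}{2} \gamma_{4} + \frac{7}{5} \gamma_{5}, and R ~R = -\frac{471}{100}, so R^-1 = ~R / (-\frac{471}{100}).
R v = -\frac{571}{120} - \frac{139}{48} \gamma_{12} - \frac{13}{24} \gamma_{13} - \frac{23}{4} \gamma_{14} - \frac{34}{15} \gamma_{15} + \frac{27}{16} \gamma_{23} + \frac{15}{8} \gamma_{24} - \frac{143}{60} \gamma_{25} - 3 \gamma_{34} - \frac{53}{30} \gamma_{35} - \frac{31}{5} \gamma_{45}
Answer: -\frac{2417}{628} \gamma_{1} + \frac{7181}{5652} \gamma_{2} - \frac{11333}{5652} \gamma_{3} + \frac{29}{942} \gamma_{4} + \frac{5881}{1413} \gamma_{5}


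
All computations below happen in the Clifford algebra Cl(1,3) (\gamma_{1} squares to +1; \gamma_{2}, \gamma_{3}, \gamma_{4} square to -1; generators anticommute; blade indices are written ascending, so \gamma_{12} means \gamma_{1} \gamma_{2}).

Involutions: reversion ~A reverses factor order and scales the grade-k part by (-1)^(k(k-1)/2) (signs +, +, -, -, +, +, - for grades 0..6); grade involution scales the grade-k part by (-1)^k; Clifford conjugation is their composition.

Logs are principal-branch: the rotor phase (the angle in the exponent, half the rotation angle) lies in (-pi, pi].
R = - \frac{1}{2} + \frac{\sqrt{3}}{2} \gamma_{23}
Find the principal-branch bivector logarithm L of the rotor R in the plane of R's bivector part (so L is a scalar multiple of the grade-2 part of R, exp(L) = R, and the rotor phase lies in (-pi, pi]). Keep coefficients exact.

The scalar part of R is - \frac{1}{2}, and that scalar determines the rotor phase on the principal branch; recovering the unit plane as bivector-part over sine of the phase gives L = phase * plane.
Concretely: cos(phase) = - \frac{1}{2} gives phase = ±\frac{2 \pi}{3}, and since phase/sin(phase) is even the sign is immaterial: L = (phase/sin(phase)) * <R>_2 = (\frac{4 \sqrt{3} \pi}{9}) * <R>_2.
Answer: \frac{2 \pi}{3} \gamma_{23}


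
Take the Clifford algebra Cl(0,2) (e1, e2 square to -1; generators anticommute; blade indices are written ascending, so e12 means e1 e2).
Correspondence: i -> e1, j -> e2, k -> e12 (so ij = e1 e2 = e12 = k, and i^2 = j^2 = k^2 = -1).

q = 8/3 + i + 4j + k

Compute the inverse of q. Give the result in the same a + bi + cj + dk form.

In blades: q = 8/3 + e1 + 4*e2 + e12.
With qbar = 8/3 - e1 - 4*e2 - e12 (scalar fixed, mapped units negated), q qbar = 226/9 (the sum of squared coefficients), so q^-1 = qbar / (226/9) = 12/113 - 9/226*e1 - 18/113*e2 - 9/226*e12; translating back:
Answer: 12/113 - 9/226*i - 18/113*j - 9/226*k


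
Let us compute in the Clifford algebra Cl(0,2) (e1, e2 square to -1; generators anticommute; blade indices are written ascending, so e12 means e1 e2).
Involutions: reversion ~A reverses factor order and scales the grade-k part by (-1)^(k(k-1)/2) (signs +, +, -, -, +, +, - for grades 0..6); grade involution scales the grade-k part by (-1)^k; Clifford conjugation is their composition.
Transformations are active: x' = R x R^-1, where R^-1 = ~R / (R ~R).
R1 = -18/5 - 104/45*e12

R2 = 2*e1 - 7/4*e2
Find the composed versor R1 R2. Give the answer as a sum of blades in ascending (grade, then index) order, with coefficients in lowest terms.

Distribute over the terms of R1 (each basis-blade product reordered to ascending indices, repeated generators contracted through their squares):
(-18/5) R2 = -36/5*e1 + 63/10*e2
(-104/45*e12) R2 = -182/45*e1 - 208/45*e2
Summing the partial products and collecting blades:
Answer: -506/45*e1 + 151/90*e2


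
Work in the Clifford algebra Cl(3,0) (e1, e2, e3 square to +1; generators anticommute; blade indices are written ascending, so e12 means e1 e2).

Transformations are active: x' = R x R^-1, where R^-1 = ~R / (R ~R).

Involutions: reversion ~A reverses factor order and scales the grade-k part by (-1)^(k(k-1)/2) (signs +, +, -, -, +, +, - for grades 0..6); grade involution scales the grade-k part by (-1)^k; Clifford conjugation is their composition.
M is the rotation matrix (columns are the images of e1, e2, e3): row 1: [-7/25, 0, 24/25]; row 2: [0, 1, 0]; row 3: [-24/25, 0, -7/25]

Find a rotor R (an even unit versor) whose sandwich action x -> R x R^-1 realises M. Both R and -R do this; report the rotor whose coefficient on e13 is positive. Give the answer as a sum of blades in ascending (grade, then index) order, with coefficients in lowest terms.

Method: write R = a + b12*e12 + b13*e13 + b23*e23 with a^2 + b12^2 + b13^2 + b23^2 = 1 (so R^-1 = ~R). Expanding the columns R e_j ~R gives tr M = 4a^2 - 1 and, from the antisymmetric part, M21 - M12 = -4a*b12, M13 - M31 = 4a*b13, M32 - M23 = -4a*b23.
Here tr M = 11/25, so a^2 = (1 + tr M)/4 = 9/25 and a = ±3/5. Taking a = 3/5: M21 - M12 = 0, M13 - M31 = 48/25, M32 - M23 = 0, giving b12 = 0, b13 = 4/5, b23 = 0, i.e. R = 3/5 + 4/5*e13.
Its e13 coefficient is already positive.
Answer: 3/5 + 4/5*e13. Why the constraint matters: R and -R act identically through the sandwich — M has trace 11/25 either way — so only the sign condition on e13 picks one of the two preimages.


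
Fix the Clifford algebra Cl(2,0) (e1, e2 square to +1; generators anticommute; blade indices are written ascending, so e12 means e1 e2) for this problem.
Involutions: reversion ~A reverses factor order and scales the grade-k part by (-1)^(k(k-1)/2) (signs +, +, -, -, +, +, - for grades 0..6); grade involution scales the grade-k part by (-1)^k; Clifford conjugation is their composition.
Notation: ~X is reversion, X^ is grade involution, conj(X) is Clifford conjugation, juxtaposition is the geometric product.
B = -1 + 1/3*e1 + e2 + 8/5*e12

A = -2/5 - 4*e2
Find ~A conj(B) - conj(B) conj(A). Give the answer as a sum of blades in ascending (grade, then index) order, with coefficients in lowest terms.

first term: 22/5 - 94/15*e1 + 22/5*e2 - 52/75*e12
second term: -18/5 - 94/15*e1 - 18/5*e2 - 52/75*e12
Answer: 8 + 8*e2


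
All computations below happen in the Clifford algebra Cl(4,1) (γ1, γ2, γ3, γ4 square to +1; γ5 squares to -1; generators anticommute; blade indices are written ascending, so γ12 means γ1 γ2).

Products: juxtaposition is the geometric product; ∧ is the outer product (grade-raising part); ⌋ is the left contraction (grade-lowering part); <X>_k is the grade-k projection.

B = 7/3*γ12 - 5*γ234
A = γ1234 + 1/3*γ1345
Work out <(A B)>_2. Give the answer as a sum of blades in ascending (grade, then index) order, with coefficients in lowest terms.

step 1: 5*γ1 - 7/3*γ34 - 5/3*γ125 + 7/9*γ2345
step 2: -7/3*γ34
Answer: -7/3*γ34


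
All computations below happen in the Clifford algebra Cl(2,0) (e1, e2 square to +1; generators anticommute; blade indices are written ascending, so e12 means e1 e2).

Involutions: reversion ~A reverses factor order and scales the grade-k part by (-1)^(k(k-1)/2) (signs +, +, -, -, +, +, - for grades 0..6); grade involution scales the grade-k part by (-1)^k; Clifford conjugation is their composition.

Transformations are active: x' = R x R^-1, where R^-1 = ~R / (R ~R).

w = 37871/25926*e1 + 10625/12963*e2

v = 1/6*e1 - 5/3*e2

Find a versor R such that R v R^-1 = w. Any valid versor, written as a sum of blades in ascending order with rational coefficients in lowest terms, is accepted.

Reasoning: v^2 = w^2 = 101/36 since conjugation preserves the quadratic form; R = v + w = 7032/4321*e1 - 3660/4321*e2 is then valid when invertible, keeping its own part and reversing (v - w)/2.
Answer: 7032/4321*e1 - 3660/4321*e2


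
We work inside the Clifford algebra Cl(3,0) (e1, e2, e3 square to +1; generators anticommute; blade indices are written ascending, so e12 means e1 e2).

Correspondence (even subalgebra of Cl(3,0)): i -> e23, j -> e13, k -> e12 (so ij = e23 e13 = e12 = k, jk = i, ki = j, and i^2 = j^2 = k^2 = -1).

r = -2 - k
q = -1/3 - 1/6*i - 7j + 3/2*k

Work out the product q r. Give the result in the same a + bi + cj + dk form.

In blades: q = -1/3 + 3/2*e12 - 7*e13 - 1/6*e23, r = -2 - e12.
Distribute q over r term by term (generator squares from the signature, products reordered to ascending indices): (-1/3)*r = 2/3 + 1/3*e12; (3/2*e12)*r = 3/2 - 3*e12; (-7*e13)*r = 14*e13 + 7*e23; (-1/6*e23)*r = -1/6*e13 + 1/3*e23.
Sum: 13/6 - 8/3*e12 + 83/6*e13 + 22/3*e23; translating back through the correspondence:
Answer: 13/6 + 22/3*i + 83/6*j - 8/3*k


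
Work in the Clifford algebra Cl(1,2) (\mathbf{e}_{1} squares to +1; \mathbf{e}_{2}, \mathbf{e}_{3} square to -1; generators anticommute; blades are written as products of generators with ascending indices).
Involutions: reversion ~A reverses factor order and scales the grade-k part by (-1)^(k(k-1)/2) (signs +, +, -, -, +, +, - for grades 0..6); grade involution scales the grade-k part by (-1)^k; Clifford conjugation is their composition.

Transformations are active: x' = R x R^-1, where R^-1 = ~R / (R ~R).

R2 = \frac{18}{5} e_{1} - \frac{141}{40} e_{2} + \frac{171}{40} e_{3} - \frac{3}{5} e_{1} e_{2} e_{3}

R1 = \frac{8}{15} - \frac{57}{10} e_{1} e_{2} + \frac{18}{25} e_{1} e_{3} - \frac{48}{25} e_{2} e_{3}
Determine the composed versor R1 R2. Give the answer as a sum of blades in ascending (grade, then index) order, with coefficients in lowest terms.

Distribute over the terms of R1 (each basis-blade product reordered to ascending indices, repeated generators contracted through their squares):
(\frac{8}{15}) R2 = \frac{48}{25} e_{1} - \frac{47}{25} e_{2} + \frac{57}{25} e_{3} - \frac{8}{25} e_{1} e_{2} e_{3}
(-\frac{57}{10} e_{1} e_{2}) R2 = -\frac{8037}{400} e_{1} + \frac{513}{25} e_{2} + \frac{171}{50} e_{3} - \frac{9747}{400} e_{1} e_{2} e_{3}
(\frac{18}{25} e_{1} e_{3}) R2 = -\frac{1539}{500} e_{1} + \frac{54}{125} e_{2} - \frac{324}{125} e_{3} + \frac{1269}{500} e_{1} e_{2} e_{3}
(-\frac{48}{25} e_{2} e_{3}) R2 = -\frac{144}{125} e_{1} + \frac{1026}{125} e_{2} + \frac{846}{125} e_{3} - \frac{864}{125} e_{1} e_{2} e_{3}
Summing the partial products and collecting blades:
Answer: -\frac{8961}{400} e_{1} + \frac{682}{25} e_{2} + \frac{2469}{250} e_{3} - \frac{58123}{2000} e_{1} e_{2} e_{3}


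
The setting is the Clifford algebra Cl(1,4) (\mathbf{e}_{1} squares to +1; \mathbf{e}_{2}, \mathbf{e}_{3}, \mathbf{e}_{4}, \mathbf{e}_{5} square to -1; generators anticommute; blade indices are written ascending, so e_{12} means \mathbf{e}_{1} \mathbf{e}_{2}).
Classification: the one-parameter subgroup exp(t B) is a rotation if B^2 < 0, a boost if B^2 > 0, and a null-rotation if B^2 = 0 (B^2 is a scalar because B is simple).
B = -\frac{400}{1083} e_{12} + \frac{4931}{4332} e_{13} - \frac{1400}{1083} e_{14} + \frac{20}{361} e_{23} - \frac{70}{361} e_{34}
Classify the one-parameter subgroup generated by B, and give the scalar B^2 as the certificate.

B^2 term by term: the squares give (-\frac{400}{1083})^2*(e_{12})^2 + (\frac{4931}{4332})^2*(e_{13})^2 + (-\frac{1400}{1083})^2*(e_{14})^2 + (\frac{20}{361})^2*(e_{23})^2 + (-\frac{70}{361})^2*(e_{34})^2 = \frac{160000}{1172889}*(+1) + \frac{24314761}{18766224}*(+1) + \frac{1960000}{1172889}*(+1) + \frac{400}{130321}*(-1) + \frac{4900}{130321}*(-1) = \frac{49}{16} (each basis 2-blade squares to minus the product of its generators' squares); cross terms between blades sharing an index anticommute and cancel; the commuting (index-disjoint) pairs give grade-4 terms 2*c*c'*(blade product), which cancel blade by blade — e_{1234}: \frac{56000}{390963} - \frac{56000}{390963} = 0 — confirming B is simple. So B^2 = \frac{49}{16}.
Answer: boost, certificate B^2 = \frac{49}{16}. No conjugation can change B^2 = \frac{49}{16}; the sign gives the class.


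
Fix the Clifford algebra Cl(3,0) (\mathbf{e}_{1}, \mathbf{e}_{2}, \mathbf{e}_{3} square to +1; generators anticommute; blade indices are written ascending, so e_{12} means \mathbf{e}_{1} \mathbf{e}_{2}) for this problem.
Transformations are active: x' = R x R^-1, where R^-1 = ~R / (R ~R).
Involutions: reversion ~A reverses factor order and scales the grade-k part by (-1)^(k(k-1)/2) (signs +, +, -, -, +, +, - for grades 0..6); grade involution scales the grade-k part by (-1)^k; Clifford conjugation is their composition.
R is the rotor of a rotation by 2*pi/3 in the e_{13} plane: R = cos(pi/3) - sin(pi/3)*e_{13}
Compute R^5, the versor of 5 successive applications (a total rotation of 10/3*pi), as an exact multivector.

The rotor phase is half the rotation angle and phases add under composition, so 5 steps in the e_{13} plane accumulate phase 5*(pi/3) = \frac{5 \pi}{3}: R^5 = cos(\frac{5 \pi}{3}) - sin(\frac{5 \pi}{3})*e_{13}.
cos(\frac{5 \pi}{3}) = \frac{1}{2} and sin(\frac{5 \pi}{3}) = - \frac{\sqrt{3}}{2}, so R^5 = \frac{1}{2} + \frac{\sqrt{3}}{2} e_{13}. The net rotation is 4/3*pi (after discarding 1 full turn, each of which contributes a factor -1 to the rotor); the rotor keeps the half-angle phase exactly.
Answer: \frac{1}{2} + \frac{\sqrt{3}}{2} e_{13}


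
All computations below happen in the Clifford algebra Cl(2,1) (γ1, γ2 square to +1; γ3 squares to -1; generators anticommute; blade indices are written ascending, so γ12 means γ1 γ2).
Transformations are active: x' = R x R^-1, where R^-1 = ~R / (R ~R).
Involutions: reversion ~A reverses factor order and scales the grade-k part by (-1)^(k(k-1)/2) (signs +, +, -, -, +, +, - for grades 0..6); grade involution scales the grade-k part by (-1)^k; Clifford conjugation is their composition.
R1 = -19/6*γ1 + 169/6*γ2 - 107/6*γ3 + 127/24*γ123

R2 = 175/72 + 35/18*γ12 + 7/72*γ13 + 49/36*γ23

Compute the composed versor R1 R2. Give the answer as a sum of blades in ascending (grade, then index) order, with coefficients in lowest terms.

Distribute over the terms of R1 (each basis-blade product reordered to ascending indices, repeated generators contracted through their squares):
(-19/6*γ1) R2 = -3325/432*γ1 - 665/108*γ2 - 133/432*γ3 - 931/216*γ123
(169/6*γ2) R2 = -5915/108*γ1 + 29575/432*γ2 + 8281/216*γ3 - 1183/432*γ123
(-107/6*γ3) R2 = -749/432*γ1 - 5243/216*γ2 - 18725/432*γ3 - 3745/108*γ123
(127/24*γ123) R2 = 6223/864*γ1 - 889/1728*γ2 - 4445/432*γ3 + 22225/1728*γ123
Summing the partial products and collecting blades:
Answer: -16415/288*γ1 + 2401/64*γ2 - 749/48*γ3 - 16625/576*γ123


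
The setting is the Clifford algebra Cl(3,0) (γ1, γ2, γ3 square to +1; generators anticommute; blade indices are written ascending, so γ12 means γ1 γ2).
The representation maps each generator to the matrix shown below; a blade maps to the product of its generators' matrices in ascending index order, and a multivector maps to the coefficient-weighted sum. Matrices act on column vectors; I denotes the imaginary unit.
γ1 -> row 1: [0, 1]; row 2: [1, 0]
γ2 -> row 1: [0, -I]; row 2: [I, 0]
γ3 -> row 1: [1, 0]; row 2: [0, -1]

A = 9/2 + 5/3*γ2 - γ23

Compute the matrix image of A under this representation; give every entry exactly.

Bivector images (products of the table entries): rho(γ23) = rho(γ2)rho(γ3) = row 1: [0, I]; row 2: [I, 0].
M = (9/2)*1 + (5/3)*rho(γ2) + (-1)*rho(γ23), summed entrywise (1 is the identity matrix):
Answer: row 1: [9/2, -8*I/3]; row 2: [2*I/3, 9/2]


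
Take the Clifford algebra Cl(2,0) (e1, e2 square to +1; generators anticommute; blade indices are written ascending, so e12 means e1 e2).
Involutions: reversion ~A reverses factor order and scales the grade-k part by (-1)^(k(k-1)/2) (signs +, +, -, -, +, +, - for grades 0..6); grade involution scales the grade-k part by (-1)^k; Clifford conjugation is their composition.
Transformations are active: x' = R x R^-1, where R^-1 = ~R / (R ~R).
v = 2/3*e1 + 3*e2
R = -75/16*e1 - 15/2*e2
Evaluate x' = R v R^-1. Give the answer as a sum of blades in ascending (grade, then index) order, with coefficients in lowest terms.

~R = -75/16*e1 - 15/2*e2, and R ~R = 20025/256, so R^-1 = ~R / (20025/256).
R v = -205/8 - 145/16*e12
Answer: 214/89*e1 + 511/267*e2


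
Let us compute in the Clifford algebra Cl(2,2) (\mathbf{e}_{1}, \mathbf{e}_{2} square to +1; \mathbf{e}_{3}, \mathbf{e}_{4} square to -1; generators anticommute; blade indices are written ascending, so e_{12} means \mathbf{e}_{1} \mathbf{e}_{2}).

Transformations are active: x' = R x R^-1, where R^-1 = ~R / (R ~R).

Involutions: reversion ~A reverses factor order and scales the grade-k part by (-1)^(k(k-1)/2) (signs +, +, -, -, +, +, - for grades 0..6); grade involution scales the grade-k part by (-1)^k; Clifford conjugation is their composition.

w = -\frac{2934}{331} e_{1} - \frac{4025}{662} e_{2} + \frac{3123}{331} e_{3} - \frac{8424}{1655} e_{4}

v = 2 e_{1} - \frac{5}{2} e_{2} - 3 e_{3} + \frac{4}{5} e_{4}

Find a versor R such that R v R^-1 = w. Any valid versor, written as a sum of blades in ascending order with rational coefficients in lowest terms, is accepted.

Take R = v + w = -\frac{2272}{331} e_{1} - \frac{2840}{331} e_{2} + \frac{2130}{331} e_{3} - \frac{1420}{331} e_{4}. Because q(v) = q(w) = \frac{61}{100}, conjugation by R sends v exactly to w.
Answer: -\frac{2272}{331} e_{1} - \frac{2840}{331} e_{2} + \frac{2130}{331} e_{3} - \frac{1420}{331} e_{4}
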